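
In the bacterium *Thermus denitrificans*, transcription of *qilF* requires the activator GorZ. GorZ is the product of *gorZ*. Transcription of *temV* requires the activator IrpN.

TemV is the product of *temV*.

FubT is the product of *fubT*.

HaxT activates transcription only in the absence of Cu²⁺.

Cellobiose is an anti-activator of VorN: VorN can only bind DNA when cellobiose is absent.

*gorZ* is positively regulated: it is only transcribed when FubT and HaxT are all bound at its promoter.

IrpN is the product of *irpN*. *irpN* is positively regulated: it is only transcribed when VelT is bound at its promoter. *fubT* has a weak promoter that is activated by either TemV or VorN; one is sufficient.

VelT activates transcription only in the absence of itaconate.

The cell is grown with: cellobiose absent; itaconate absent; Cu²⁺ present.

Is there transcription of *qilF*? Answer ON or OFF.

OFF

Itaconate is absent, so VelT is active.
No repressor is bound and VelT is active, so *irpN* is transcribed.
So IrpN is produced and active.
No repressor is bound and IrpN is active, so *temV* is transcribed.
So TemV is produced and active.
Cellobiose is absent, so VorN is active.
Activator TemV is present, so *fubT* is transcribed.
So FubT is produced and active.
Cu²⁺ is present, so HaxT is inactive.
Required activator HaxT is absent, so *gorZ* is not transcribed.
So GorZ is not produced.
Required activator GorZ is absent, so *qilF* is not transcribed.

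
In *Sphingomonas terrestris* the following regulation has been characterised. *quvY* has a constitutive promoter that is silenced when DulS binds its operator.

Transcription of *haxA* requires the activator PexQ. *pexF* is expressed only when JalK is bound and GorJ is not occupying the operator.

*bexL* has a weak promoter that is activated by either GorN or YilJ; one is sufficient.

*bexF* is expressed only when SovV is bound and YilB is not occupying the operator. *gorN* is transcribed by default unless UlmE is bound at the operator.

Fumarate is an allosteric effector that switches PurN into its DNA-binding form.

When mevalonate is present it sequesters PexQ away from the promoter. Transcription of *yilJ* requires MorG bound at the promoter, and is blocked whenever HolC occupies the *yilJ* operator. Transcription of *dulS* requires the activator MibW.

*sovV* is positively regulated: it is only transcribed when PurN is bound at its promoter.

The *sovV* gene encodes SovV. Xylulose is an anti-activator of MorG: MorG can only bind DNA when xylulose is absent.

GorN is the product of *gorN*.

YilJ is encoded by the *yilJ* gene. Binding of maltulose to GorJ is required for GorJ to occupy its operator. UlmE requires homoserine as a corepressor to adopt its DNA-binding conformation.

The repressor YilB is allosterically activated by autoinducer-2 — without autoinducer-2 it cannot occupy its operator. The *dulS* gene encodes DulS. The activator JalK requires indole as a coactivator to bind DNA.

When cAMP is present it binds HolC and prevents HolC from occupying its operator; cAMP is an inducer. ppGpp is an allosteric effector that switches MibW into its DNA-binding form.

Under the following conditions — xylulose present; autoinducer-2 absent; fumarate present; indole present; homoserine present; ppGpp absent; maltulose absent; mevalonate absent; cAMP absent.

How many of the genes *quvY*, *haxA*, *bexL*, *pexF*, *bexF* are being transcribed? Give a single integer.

4

ppGpp is absent, so MibW is inactive.
Required activator MibW is absent, so *dulS* is not transcribed.
So DulS is not produced.
With no repressor bound, *quvY* is transcribed.
→ *quvY* is ON.
Mevalonate is absent, so PexQ is active.
No repressor is bound and PexQ is active, so *haxA* is transcribed.
→ *haxA* is ON.
Homoserine is present, so UlmE is active.
With repressor UlmE bound, *gorN* is not transcribed.
So GorN is not produced.
cAMP is absent, so HolC is active.
Xylulose is present, so MorG is inactive.
With repressor HolC bound, *yilJ* is not transcribed.
So YilJ is not produced.
No activator is available at the *bexL* promoter, so *bexL* is not transcribed.
→ *bexL* is OFF.
Maltulose is absent, so GorJ is inactive.
Indole is present, so JalK is active.
No repressor is bound and JalK is active, so *pexF* is transcribed.
→ *pexF* is ON.
Fumarate is present, so PurN is active.
No repressor is bound and PurN is active, so *sovV* is transcribed.
So SovV is produced and active.
Autoinducer-2 is absent, so YilB is inactive.
No repressor is bound and SovV is active, so *bexF* is transcribed.
→ *bexF* is ON.
4 of the 5 genes are transcribed.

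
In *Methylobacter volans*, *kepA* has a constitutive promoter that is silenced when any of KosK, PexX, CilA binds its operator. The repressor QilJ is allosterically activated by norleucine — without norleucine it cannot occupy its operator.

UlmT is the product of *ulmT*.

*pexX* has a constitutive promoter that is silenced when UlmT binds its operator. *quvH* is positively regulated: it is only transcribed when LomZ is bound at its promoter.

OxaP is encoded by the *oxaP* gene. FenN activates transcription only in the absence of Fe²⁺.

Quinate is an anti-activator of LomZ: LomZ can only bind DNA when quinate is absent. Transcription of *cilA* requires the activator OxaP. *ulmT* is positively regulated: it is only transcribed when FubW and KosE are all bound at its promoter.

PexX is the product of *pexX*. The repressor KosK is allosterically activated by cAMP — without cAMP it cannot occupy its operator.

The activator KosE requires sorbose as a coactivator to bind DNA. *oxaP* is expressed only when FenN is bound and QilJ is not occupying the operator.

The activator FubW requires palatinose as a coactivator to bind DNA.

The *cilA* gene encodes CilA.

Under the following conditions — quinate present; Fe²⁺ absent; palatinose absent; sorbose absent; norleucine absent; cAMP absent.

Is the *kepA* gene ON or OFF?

cAMP is absent, so KosK is inactive.
Palatinose is absent, so FubW is inactive.
Sorbose is absent, so KosE is inactive.
Required activator FubW is absent, so *ulmT* is not transcribed.
So UlmT is not produced.
With no repressor bound, *pexX* is transcribed.
So PexX is produced and active.
Fe²⁺ is absent, so FenN is active.
Norleucine is absent, so QilJ is inactive.
No repressor is bound and FenN is active, so *oxaP* is transcribed.
So OxaP is produced and active.
No repressor is bound and OxaP is active, so *cilA* is transcribed.
So CilA is produced and active.
With repressor PexX bound, *kepA* is not transcribed.

OFF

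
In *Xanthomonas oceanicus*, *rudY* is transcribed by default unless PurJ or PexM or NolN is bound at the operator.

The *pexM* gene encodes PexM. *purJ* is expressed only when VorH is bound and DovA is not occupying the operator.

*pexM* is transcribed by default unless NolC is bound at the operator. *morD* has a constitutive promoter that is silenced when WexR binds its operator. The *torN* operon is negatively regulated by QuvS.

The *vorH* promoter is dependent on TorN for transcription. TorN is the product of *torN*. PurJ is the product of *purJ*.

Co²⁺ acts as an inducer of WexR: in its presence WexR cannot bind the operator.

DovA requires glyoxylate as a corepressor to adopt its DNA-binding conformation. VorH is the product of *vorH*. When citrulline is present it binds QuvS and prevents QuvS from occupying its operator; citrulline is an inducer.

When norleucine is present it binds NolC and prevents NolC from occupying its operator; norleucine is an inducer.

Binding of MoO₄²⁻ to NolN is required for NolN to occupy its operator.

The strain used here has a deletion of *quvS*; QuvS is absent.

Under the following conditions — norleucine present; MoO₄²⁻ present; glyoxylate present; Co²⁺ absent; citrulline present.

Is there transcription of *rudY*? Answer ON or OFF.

OFF

QuvS is non-functional in this strain, so it has no effect.
With no repressor bound, *torN* is transcribed.
So TorN is produced and active.
No repressor is bound and TorN is active, so *vorH* is transcribed.
So VorH is produced and active.
Glyoxylate is present, so DovA is active.
With repressor DovA bound, *purJ* is not transcribed.
So PurJ is not produced.
Norleucine is present, so NolC is inactive.
With no repressor bound, *pexM* is transcribed.
So PexM is produced and active.
MoO₄²⁻ is present, so NolN is active.
With repressor PexM bound, *rudY* is not transcribed.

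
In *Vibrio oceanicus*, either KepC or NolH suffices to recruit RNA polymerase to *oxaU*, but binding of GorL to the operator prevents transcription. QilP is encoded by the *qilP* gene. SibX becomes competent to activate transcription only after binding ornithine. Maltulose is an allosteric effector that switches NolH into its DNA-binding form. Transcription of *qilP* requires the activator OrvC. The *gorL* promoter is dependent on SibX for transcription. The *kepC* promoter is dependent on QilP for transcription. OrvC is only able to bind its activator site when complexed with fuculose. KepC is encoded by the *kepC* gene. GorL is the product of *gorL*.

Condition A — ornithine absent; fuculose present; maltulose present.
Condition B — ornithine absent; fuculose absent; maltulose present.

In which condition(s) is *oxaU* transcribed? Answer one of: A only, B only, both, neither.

Condition A:
Ornithine is absent, so SibX is inactive.
Required activator SibX is absent, so *gorL* is not transcribed.
So GorL is not produced.
Fuculose is present, so OrvC is active.
No repressor is bound and OrvC is active, so *qilP* is transcribed.
So QilP is produced and active.
No repressor is bound and QilP is active, so *kepC* is transcribed.
So KepC is produced and active.
Maltulose is present, so NolH is active.
Activator KepC is present, so *oxaU* is transcribed.
→ *oxaU* is ON in A.
Condition B:
Ornithine is absent, so SibX is inactive.
Required activator SibX is absent, so *gorL* is not transcribed.
So GorL is not produced.
Fuculose is absent, so OrvC is inactive.
Required activator OrvC is absent, so *qilP* is not transcribed.
So QilP is not produced.
Required activator QilP is absent, so *kepC* is not transcribed.
So KepC is not produced.
Maltulose is present, so NolH is active.
Activator NolH is present, so *oxaU* is transcribed.
→ *oxaU* is ON in B.

both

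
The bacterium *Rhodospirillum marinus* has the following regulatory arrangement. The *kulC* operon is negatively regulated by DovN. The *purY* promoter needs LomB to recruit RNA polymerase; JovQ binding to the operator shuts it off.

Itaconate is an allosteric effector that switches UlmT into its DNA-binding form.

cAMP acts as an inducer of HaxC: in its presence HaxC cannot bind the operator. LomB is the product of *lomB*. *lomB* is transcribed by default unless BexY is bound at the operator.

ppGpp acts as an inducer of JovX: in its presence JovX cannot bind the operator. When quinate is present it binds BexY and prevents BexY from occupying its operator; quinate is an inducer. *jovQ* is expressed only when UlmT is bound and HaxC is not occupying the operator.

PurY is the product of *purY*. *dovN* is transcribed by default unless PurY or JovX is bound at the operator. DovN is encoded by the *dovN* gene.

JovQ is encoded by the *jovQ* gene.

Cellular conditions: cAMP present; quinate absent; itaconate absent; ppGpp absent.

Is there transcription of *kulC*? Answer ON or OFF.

Quinate is absent, so BexY is active.
With repressor BexY bound, *lomB* is not transcribed.
So LomB is not produced.
Itaconate is absent, so UlmT is inactive.
cAMP is present, so HaxC is inactive.
Required activator UlmT is absent, so *jovQ* is not transcribed.
So JovQ is not produced.
Required activator LomB is absent, so *purY* is not transcribed.
So PurY is not produced.
ppGpp is absent, so JovX is active.
With repressor JovX bound, *dovN* is not transcribed.
So DovN is not produced.
With no repressor bound, *kulC* is transcribed.

ON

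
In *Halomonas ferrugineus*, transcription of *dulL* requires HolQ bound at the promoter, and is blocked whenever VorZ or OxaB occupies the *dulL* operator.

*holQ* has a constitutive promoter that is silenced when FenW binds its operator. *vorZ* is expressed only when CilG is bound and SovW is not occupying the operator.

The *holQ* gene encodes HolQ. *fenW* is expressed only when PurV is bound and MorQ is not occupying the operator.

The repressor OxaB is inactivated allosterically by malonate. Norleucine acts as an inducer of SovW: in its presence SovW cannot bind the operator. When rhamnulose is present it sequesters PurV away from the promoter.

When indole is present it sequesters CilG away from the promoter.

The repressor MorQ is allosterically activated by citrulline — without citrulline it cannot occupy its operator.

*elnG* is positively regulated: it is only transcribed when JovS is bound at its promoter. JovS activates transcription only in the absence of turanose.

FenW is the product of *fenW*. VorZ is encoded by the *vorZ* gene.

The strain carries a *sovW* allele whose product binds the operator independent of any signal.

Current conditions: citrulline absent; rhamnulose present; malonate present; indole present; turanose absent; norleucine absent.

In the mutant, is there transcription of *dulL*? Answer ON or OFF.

ON

SovW is constitutively active in this strain.
Indole is present, so CilG is inactive.
With repressor SovW bound, *vorZ* is not transcribed.
So VorZ is not produced.
Malonate is present, so OxaB is inactive.
Citrulline is absent, so MorQ is inactive.
Rhamnulose is present, so PurV is inactive.
Required activator PurV is absent, so *fenW* is not transcribed.
So FenW is not produced.
With no repressor bound, *holQ* is transcribed.
So HolQ is produced and active.
No repressor is bound and HolQ is active, so *dulL* is transcribed.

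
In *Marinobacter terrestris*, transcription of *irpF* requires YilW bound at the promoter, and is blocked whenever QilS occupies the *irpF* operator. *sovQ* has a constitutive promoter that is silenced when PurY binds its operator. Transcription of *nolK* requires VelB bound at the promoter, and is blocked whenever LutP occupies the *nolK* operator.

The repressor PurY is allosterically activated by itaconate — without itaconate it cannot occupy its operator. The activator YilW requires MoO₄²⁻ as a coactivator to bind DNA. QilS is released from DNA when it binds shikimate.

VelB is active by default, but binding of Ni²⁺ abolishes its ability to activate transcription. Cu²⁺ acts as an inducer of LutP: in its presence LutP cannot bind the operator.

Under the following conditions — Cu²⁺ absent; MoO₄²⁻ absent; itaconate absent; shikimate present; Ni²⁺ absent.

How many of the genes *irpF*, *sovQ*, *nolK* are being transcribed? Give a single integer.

1

MoO₄²⁻ is absent, so YilW is inactive.
Shikimate is present, so QilS is inactive.
Required activator YilW is absent, so *irpF* is not transcribed.
→ *irpF* is OFF.
Itaconate is absent, so PurY is inactive.
With no repressor bound, *sovQ* is transcribed.
→ *sovQ* is ON.
Ni²⁺ is absent, so VelB is active.
Cu²⁺ is absent, so LutP is active.
With repressor LutP bound, *nolK* is not transcribed.
→ *nolK* is OFF.
1 of the 3 genes is transcribed.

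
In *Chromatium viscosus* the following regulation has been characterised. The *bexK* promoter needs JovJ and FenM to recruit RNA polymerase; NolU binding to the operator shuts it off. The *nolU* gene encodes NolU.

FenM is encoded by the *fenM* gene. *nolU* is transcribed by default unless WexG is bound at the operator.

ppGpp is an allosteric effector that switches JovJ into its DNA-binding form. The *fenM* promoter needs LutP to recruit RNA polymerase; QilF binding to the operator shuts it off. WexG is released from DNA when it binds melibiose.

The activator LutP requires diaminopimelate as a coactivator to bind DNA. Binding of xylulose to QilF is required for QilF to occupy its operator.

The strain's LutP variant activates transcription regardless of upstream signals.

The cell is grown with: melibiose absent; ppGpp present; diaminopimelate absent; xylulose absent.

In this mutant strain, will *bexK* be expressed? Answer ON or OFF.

ON

Melibiose is absent, so WexG is active.
With repressor WexG bound, *nolU* is not transcribed.
So NolU is not produced.
ppGpp is present, so JovJ is active.
LutP is constitutively active in this strain.
Xylulose is absent, so QilF is inactive.
No repressor is bound and LutP is active, so *fenM* is transcribed.
So FenM is produced and active.
No repressor is bound and JovJ and FenM are active, so *bexK* is transcribed.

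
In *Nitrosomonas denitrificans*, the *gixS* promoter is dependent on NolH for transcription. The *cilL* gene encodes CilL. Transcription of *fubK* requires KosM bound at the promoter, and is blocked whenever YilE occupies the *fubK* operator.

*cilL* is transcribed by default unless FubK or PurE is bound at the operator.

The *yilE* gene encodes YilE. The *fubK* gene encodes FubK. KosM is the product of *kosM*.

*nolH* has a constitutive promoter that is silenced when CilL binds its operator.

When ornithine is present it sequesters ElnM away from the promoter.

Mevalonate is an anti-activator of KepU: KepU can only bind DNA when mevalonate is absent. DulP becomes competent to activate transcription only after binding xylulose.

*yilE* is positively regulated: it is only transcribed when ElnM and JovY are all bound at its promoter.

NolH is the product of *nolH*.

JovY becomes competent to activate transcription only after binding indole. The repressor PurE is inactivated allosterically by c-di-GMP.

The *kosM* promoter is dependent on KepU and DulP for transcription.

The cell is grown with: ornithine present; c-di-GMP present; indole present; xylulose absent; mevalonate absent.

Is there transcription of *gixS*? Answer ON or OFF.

OFF

Ornithine is present, so ElnM is inactive.
Indole is present, so JovY is active.
Required activator ElnM is absent, so *yilE* is not transcribed.
So YilE is not produced.
Mevalonate is absent, so KepU is active.
Xylulose is absent, so DulP is inactive.
Required activator DulP is absent, so *kosM* is not transcribed.
So KosM is not produced.
Required activator KosM is absent, so *fubK* is not transcribed.
So FubK is not produced.
c-di-GMP is present, so PurE is inactive.
With no repressor bound, *cilL* is transcribed.
So CilL is produced and active.
With repressor CilL bound, *nolH* is not transcribed.
So NolH is not produced.
Required activator NolH is absent, so *gixS* is not transcribed.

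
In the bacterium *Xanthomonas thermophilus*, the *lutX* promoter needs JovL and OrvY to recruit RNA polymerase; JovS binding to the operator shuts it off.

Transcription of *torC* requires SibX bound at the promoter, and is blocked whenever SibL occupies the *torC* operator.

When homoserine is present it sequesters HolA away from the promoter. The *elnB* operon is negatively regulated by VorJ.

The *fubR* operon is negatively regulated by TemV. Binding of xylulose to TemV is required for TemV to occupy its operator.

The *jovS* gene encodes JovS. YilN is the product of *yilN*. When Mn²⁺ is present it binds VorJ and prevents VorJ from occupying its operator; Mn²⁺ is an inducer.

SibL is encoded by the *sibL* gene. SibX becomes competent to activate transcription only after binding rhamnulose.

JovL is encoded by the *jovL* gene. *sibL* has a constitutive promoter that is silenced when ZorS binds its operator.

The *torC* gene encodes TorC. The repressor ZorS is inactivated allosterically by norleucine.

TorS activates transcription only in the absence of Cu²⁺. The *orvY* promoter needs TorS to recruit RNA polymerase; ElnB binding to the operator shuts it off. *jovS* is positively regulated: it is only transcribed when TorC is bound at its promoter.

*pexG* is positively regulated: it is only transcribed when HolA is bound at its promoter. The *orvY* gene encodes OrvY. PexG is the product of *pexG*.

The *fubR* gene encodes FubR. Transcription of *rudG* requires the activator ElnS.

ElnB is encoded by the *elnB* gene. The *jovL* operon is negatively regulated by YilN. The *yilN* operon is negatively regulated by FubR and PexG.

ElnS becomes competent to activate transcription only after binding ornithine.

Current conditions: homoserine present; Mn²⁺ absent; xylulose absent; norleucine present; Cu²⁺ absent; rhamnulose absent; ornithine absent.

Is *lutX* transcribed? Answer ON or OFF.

ON

Xylulose is absent, so TemV is inactive.
With no repressor bound, *fubR* is transcribed.
So FubR is produced and active.
Homoserine is present, so HolA is inactive.
Required activator HolA is absent, so *pexG* is not transcribed.
So PexG is not produced.
With repressor FubR bound, *yilN* is not transcribed.
So YilN is not produced.
With no repressor bound, *jovL* is transcribed.
So JovL is produced and active.
Cu²⁺ is absent, so TorS is active.
Mn²⁺ is absent, so VorJ is active.
With repressor VorJ bound, *elnB* is not transcribed.
So ElnB is not produced.
No repressor is bound and TorS is active, so *orvY* is transcribed.
So OrvY is produced and active.
Rhamnulose is absent, so SibX is inactive.
Norleucine is present, so ZorS is inactive.
With no repressor bound, *sibL* is transcribed.
So SibL is produced and active.
With repressor SibL bound, *torC* is not transcribed.
So TorC is not produced.
Required activator TorC is absent, so *jovS* is not transcribed.
So JovS is not produced.
No repressor is bound and JovL and OrvY are active, so *lutX* is transcribed.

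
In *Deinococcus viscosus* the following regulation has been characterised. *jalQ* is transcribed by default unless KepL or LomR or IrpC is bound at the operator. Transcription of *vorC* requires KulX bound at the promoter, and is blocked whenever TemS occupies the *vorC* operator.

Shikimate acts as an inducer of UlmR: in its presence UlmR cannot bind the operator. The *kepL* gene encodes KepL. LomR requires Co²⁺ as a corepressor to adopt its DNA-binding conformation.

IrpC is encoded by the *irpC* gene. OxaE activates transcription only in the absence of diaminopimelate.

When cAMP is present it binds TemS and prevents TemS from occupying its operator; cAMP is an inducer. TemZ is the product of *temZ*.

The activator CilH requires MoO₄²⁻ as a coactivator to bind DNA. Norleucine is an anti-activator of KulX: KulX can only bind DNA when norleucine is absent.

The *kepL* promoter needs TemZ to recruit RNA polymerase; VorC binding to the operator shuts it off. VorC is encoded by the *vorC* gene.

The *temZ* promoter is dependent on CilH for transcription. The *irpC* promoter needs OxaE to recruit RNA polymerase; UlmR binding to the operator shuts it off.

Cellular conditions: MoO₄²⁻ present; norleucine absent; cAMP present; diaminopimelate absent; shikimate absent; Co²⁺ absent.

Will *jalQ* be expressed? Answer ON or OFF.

Norleucine is absent, so KulX is active.
cAMP is present, so TemS is inactive.
No repressor is bound and KulX is active, so *vorC* is transcribed.
So VorC is produced and active.
MoO₄²⁻ is present, so CilH is active.
No repressor is bound and CilH is active, so *temZ* is transcribed.
So TemZ is produced and active.
With repressor VorC bound, *kepL* is not transcribed.
So KepL is not produced.
Co²⁺ is absent, so LomR is inactive.
Diaminopimelate is absent, so OxaE is active.
Shikimate is absent, so UlmR is active.
With repressor UlmR bound, *irpC* is not transcribed.
So IrpC is not produced.
With no repressor bound, *jalQ* is transcribed.

ON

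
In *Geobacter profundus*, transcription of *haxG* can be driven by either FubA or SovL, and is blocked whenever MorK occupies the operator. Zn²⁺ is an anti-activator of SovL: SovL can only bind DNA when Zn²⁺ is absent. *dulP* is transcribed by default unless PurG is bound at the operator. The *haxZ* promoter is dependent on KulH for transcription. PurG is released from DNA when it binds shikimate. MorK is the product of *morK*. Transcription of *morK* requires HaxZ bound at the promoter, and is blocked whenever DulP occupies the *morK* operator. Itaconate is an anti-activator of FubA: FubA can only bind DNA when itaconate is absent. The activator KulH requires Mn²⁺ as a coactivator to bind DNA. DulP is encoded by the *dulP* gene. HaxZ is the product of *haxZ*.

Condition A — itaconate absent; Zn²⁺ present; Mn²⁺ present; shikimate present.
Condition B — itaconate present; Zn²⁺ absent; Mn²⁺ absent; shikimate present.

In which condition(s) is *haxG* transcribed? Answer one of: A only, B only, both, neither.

Condition A:
Itaconate is absent, so FubA is active.
Zn²⁺ is present, so SovL is inactive.
Mn²⁺ is present, so KulH is active.
No repressor is bound and KulH is active, so *haxZ* is transcribed.
So HaxZ is produced and active.
Shikimate is present, so PurG is inactive.
With no repressor bound, *dulP* is transcribed.
So DulP is produced and active.
With repressor DulP bound, *morK* is not transcribed.
So MorK is not produced.
Activator FubA is present, so *haxG* is transcribed.
→ *haxG* is ON in A.
Condition B:
Itaconate is present, so FubA is inactive.
Zn²⁺ is absent, so SovL is active.
Mn²⁺ is absent, so KulH is inactive.
Required activator KulH is absent, so *haxZ* is not transcribed.
So HaxZ is not produced.
Shikimate is present, so PurG is inactive.
With no repressor bound, *dulP* is transcribed.
So DulP is produced and active.
With repressor DulP bound, *morK* is not transcribed.
So MorK is not produced.
Activator SovL is present, so *haxG* is transcribed.
→ *haxG* is ON in B.

both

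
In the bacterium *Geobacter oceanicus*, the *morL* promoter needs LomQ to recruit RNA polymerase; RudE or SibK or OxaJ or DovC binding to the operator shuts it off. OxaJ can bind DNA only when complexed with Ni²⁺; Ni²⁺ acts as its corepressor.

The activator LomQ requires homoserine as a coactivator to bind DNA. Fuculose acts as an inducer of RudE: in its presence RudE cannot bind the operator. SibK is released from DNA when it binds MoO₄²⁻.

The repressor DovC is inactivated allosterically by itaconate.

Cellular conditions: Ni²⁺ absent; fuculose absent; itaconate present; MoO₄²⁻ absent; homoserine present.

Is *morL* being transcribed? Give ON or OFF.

Fuculose is absent, so RudE is active.
MoO₄²⁻ is absent, so SibK is active.
Ni²⁺ is absent, so OxaJ is inactive.
Itaconate is present, so DovC is inactive.
Homoserine is present, so LomQ is active.
With repressor RudE bound, *morL* is not transcribed.

OFF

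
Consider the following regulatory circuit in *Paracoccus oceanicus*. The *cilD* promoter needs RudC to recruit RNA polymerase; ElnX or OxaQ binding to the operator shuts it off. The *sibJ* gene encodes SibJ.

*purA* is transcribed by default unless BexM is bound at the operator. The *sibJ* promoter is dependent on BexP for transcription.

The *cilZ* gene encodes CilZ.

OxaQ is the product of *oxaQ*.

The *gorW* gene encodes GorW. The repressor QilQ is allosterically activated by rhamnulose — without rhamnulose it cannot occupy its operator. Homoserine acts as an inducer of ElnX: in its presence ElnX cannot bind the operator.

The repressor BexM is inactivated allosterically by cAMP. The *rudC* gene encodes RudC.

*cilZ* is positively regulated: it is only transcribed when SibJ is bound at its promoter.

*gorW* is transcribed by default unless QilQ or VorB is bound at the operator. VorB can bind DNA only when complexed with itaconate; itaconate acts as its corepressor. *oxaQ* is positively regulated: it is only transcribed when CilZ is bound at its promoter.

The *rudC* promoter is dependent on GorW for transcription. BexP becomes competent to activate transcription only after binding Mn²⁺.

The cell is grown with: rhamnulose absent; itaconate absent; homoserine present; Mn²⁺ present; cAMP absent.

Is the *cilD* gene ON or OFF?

Rhamnulose is absent, so QilQ is inactive.
Itaconate is absent, so VorB is inactive.
With no repressor bound, *gorW* is transcribed.
So GorW is produced and active.
No repressor is bound and GorW is active, so *rudC* is transcribed.
So RudC is produced and active.
Homoserine is present, so ElnX is inactive.
Mn²⁺ is present, so BexP is active.
No repressor is bound and BexP is active, so *sibJ* is transcribed.
So SibJ is produced and active.
No repressor is bound and SibJ is active, so *cilZ* is transcribed.
So CilZ is produced and active.
No repressor is bound and CilZ is active, so *oxaQ* is transcribed.
So OxaQ is produced and active.
With repressor OxaQ bound, *cilD* is not transcribed.

OFF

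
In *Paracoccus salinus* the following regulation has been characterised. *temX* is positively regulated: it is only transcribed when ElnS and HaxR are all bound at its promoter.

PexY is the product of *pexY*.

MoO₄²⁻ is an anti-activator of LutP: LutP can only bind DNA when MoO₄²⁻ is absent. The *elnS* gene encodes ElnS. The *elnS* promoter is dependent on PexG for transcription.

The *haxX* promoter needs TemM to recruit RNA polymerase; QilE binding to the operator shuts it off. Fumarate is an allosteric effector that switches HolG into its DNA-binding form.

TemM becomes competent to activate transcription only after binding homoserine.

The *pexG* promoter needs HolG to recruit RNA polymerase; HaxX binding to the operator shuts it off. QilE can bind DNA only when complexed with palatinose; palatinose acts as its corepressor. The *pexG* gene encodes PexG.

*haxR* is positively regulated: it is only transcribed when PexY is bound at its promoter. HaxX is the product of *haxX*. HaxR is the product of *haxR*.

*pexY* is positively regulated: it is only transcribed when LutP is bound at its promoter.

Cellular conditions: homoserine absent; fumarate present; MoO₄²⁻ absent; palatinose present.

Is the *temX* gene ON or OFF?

ON

Palatinose is present, so QilE is active.
Homoserine is absent, so TemM is inactive.
With repressor QilE bound, *haxX* is not transcribed.
So HaxX is not produced.
Fumarate is present, so HolG is active.
No repressor is bound and HolG is active, so *pexG* is transcribed.
So PexG is produced and active.
No repressor is bound and PexG is active, so *elnS* is transcribed.
So ElnS is produced and active.
MoO₄²⁻ is absent, so LutP is active.
No repressor is bound and LutP is active, so *pexY* is transcribed.
So PexY is produced and active.
No repressor is bound and PexY is active, so *haxR* is transcribed.
So HaxR is produced and active.
No repressor is bound and ElnS and HaxR are active, so *temX* is transcribed.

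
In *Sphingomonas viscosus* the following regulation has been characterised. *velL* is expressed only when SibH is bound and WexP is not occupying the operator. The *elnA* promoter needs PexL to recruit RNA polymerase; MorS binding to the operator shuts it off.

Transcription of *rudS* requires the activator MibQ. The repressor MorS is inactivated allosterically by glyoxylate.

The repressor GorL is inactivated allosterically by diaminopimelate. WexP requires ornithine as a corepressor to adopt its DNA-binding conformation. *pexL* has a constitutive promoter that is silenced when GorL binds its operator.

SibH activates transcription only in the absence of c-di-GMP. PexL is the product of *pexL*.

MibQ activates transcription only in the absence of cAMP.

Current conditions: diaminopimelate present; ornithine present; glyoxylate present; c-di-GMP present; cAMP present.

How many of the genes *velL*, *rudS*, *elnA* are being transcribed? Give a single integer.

1

c-di-GMP is present, so SibH is inactive.
Ornithine is present, so WexP is active.
With repressor WexP bound, *velL* is not transcribed.
→ *velL* is OFF.
cAMP is present, so MibQ is inactive.
Required activator MibQ is absent, so *rudS* is not transcribed.
→ *rudS* is OFF.
Glyoxylate is present, so MorS is inactive.
Diaminopimelate is present, so GorL is inactive.
With no repressor bound, *pexL* is transcribed.
So PexL is produced and active.
No repressor is bound and PexL is active, so *elnA* is transcribed.
→ *elnA* is ON.
1 of the 3 genes is transcribed.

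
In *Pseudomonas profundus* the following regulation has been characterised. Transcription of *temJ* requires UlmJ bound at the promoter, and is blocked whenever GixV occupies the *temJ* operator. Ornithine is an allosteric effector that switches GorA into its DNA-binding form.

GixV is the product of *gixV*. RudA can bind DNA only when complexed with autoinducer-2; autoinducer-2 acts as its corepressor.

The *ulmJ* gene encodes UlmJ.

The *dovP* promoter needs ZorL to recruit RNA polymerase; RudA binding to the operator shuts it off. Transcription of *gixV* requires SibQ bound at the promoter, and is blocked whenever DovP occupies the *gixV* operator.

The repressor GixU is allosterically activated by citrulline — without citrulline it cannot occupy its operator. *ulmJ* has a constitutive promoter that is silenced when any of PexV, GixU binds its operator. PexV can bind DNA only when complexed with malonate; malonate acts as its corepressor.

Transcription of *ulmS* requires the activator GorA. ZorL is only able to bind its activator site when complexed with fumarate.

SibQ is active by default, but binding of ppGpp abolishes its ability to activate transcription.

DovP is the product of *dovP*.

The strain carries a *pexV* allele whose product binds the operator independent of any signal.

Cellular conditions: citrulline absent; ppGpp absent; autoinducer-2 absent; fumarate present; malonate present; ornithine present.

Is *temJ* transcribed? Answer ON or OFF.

OFF

PexV is constitutively active in this strain.
Citrulline is absent, so GixU is inactive.
With repressor PexV bound, *ulmJ* is not transcribed.
So UlmJ is not produced.
ppGpp is absent, so SibQ is active.
Autoinducer-2 is absent, so RudA is inactive.
Fumarate is present, so ZorL is active.
No repressor is bound and ZorL is active, so *dovP* is transcribed.
So DovP is produced and active.
With repressor DovP bound, *gixV* is not transcribed.
So GixV is not produced.
Required activator UlmJ is absent, so *temJ* is not transcribed.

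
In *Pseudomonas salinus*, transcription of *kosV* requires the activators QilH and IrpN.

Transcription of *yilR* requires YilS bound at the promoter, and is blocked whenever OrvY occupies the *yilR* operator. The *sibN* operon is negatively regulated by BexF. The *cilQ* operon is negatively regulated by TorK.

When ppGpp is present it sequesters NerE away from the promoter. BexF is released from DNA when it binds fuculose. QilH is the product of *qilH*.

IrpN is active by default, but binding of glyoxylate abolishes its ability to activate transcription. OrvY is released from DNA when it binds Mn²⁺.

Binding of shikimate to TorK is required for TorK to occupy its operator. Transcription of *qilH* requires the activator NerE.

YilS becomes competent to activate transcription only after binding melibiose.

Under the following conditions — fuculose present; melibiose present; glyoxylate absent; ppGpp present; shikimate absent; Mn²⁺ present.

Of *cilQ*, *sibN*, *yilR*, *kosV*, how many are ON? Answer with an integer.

Shikimate is absent, so TorK is inactive.
With no repressor bound, *cilQ* is transcribed.
→ *cilQ* is ON.
Fuculose is present, so BexF is inactive.
With no repressor bound, *sibN* is transcribed.
→ *sibN* is ON.
Mn²⁺ is present, so OrvY is inactive.
Melibiose is present, so YilS is active.
No repressor is bound and YilS is active, so *yilR* is transcribed.
→ *yilR* is ON.
ppGpp is present, so NerE is inactive.
Required activator NerE is absent, so *qilH* is not transcribed.
So QilH is not produced.
Glyoxylate is absent, so IrpN is active.
Required activator QilH is absent, so *kosV* is not transcribed.
→ *kosV* is OFF.
3 of the 4 genes are transcribed.

3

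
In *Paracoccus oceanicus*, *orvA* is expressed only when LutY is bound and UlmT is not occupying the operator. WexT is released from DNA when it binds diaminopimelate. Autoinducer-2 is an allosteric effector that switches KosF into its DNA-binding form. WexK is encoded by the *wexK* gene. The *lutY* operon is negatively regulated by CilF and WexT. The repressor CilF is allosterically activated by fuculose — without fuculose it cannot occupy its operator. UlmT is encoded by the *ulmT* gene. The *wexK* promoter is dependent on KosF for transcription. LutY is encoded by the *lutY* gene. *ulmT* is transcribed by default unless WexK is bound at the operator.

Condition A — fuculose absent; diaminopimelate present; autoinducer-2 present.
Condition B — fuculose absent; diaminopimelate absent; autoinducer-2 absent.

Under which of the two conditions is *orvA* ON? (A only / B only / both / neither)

Condition A:
Fuculose is absent, so CilF is inactive.
Diaminopimelate is present, so WexT is inactive.
With no repressor bound, *lutY* is transcribed.
So LutY is produced and active.
Autoinducer-2 is present, so KosF is active.
No repressor is bound and KosF is active, so *wexK* is transcribed.
So WexK is produced and active.
With repressor WexK bound, *ulmT* is not transcribed.
So UlmT is not produced.
No repressor is bound and LutY is active, so *orvA* is transcribed.
→ *orvA* is ON in A.
Condition B:
Fuculose is absent, so CilF is inactive.
Diaminopimelate is absent, so WexT is active.
With repressor WexT bound, *lutY* is not transcribed.
So LutY is not produced.
Autoinducer-2 is absent, so KosF is inactive.
Required activator KosF is absent, so *wexK* is not transcribed.
So WexK is not produced.
With no repressor bound, *ulmT* is transcribed.
So UlmT is produced and active.
With repressor UlmT bound, *orvA* is not transcribed.
→ *orvA* is OFF in B.

A only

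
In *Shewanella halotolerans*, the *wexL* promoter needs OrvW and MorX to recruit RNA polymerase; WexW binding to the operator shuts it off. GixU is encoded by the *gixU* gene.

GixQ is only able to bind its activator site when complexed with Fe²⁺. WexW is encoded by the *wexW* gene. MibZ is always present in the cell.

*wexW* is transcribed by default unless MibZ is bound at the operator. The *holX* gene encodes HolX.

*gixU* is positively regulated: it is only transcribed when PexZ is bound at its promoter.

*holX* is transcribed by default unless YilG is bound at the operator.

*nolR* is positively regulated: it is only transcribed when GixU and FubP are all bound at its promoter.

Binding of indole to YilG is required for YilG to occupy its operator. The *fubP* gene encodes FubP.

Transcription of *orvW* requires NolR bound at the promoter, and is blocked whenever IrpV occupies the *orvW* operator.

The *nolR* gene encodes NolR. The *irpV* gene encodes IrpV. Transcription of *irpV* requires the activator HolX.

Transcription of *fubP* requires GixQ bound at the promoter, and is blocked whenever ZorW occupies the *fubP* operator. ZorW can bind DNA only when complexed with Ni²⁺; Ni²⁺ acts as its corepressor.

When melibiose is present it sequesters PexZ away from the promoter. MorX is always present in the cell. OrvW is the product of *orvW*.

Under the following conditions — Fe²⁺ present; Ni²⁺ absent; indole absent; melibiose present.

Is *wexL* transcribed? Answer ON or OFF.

OFF

Indole is absent, so YilG is inactive.
With no repressor bound, *holX* is transcribed.
So HolX is produced and active.
No repressor is bound and HolX is active, so *irpV* is transcribed.
So IrpV is produced and active.
Melibiose is present, so PexZ is inactive.
Required activator PexZ is absent, so *gixU* is not transcribed.
So GixU is not produced.
Ni²⁺ is absent, so ZorW is inactive.
Fe²⁺ is present, so GixQ is active.
No repressor is bound and GixQ is active, so *fubP* is transcribed.
So FubP is produced and active.
Required activator GixU is absent, so *nolR* is not transcribed.
So NolR is not produced.
With repressor IrpV bound, *orvW* is not transcribed.
So OrvW is not produced.
MorX is produced constitutively and is active.
MibZ is produced constitutively and is active.
With repressor MibZ bound, *wexW* is not transcribed.
So WexW is not produced.
Required activator OrvW is absent, so *wexL* is not transcribed.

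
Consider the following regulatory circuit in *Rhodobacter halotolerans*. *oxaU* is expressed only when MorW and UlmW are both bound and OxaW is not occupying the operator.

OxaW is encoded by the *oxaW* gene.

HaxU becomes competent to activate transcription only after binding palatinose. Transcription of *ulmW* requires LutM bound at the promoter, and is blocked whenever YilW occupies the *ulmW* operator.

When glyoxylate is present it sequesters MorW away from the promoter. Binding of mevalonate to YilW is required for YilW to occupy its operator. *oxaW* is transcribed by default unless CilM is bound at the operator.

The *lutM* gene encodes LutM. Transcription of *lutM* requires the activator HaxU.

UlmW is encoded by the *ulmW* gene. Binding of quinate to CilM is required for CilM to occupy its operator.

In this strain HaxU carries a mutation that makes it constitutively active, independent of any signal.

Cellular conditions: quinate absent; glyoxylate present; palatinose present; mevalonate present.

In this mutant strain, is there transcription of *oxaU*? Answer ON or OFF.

OFF

Glyoxylate is present, so MorW is inactive.
HaxU is constitutively active in this strain.
No repressor is bound and HaxU is active, so *lutM* is transcribed.
So LutM is produced and active.
Mevalonate is present, so YilW is active.
With repressor YilW bound, *ulmW* is not transcribed.
So UlmW is not produced.
Quinate is absent, so CilM is inactive.
With no repressor bound, *oxaW* is transcribed.
So OxaW is produced and active.
With repressor OxaW bound, *oxaU* is not transcribed.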